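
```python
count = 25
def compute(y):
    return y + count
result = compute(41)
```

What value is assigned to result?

Step 1: count = 25 is defined globally.
Step 2: compute(41) uses parameter y = 41 and looks up count from global scope = 25.
Step 3: result = 41 + 25 = 66

The answer is 66.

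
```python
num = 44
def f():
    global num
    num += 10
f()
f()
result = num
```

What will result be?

Step 1: num = 44.
Step 2: First f(): num = 44 + 10 = 54.
Step 3: Second f(): num = 54 + 10 = 64. result = 64

The answer is 64.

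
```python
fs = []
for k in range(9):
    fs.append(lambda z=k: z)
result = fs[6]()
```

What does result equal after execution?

Step 1: Default argument z=k captures k's value at each iteration.
Step 2: fs[6] captured z = 6 when k was 6.
Step 3: result = 6

The answer is 6.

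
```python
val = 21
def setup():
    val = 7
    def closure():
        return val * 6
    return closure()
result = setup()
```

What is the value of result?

Step 1: setup() shadows global val with val = 7.
Step 2: closure() finds val = 7 in enclosing scope, computes 7 * 6 = 42.
Step 3: result = 42

The answer is 42.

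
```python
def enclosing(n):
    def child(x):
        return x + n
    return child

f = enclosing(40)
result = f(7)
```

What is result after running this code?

Step 1: enclosing(40) creates a closure that captures n = 40.
Step 2: f(7) calls the closure with x = 7, returning 7 + 40 = 47.
Step 3: result = 47

The answer is 47.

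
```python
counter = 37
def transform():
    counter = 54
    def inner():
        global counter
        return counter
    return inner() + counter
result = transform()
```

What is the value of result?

Step 1: Global counter = 37. transform() shadows with local counter = 54.
Step 2: inner() uses global keyword, so inner() returns global counter = 37.
Step 3: transform() returns 37 + 54 = 91

The answer is 91.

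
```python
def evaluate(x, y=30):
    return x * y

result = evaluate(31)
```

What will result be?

Step 1: evaluate(31) uses default y = 30.
Step 2: Returns 31 * 30 = 930.
Step 3: result = 930

The answer is 930.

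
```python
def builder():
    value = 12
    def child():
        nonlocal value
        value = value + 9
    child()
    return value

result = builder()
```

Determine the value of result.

Step 1: builder() sets value = 12.
Step 2: child() uses nonlocal to modify value in builder's scope: value = 12 + 9 = 21.
Step 3: builder() returns the modified value = 21

The answer is 21.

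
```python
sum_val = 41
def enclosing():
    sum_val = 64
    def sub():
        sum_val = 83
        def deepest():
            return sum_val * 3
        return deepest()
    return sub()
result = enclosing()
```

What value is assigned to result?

Step 1: deepest() looks up sum_val through LEGB: not local, finds sum_val = 83 in enclosing sub().
Step 2: Returns 83 * 3 = 249.
Step 3: result = 249

The answer is 249.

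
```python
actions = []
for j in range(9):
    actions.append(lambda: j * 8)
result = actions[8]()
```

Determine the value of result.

Step 1: All lambdas reference the same variable j (late binding).
Step 2: After the loop, j = 8. Every lambda returns j * 8.
Step 3: actions[8]() = 8 * 8 = 64

The answer is 64.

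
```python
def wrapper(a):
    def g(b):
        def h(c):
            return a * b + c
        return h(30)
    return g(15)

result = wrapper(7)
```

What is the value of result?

Step 1: a = 7, b = 15, c = 30.
Step 2: h() computes a * b + c = 7 * 15 + 30 = 135.
Step 3: result = 135

The answer is 135.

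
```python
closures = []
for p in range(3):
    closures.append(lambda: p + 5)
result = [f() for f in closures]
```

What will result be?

Step 1: All lambdas capture p by reference. After the loop, p = 2.
Step 2: Each call returns 2 + 5 = 7.
Step 3: result = [7, 7, 7]

The answer is [7, 7, 7].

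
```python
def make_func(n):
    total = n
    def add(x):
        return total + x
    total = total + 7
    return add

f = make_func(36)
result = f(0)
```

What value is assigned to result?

Step 1: make_func(36) sets total = 36, then total = 36 + 7 = 43.
Step 2: Closures capture by reference, so add sees total = 43.
Step 3: f(0) returns 43 + 0 = 43

The answer is 43.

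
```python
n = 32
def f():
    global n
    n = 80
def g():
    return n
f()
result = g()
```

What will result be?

Step 1: n = 32.
Step 2: f() sets global n = 80.
Step 3: g() reads global n = 80. result = 80

The answer is 80.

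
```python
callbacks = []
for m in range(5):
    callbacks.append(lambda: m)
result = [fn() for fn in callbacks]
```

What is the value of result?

Step 1: All 5 lambdas share the same variable m.
Step 2: After the loop, m = 4.
Step 3: Each call returns 4. result = [4, 4, 4, 4, 4]

The answer is [4, 4, 4, 4, 4].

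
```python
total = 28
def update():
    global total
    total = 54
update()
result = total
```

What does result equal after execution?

Step 1: total = 28 globally.
Step 2: update() declares global total and sets it to 54.
Step 3: After update(), global total = 54. result = 54

The answer is 54.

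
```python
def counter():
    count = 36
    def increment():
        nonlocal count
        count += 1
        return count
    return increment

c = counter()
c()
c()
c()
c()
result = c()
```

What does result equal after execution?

Step 1: counter() creates closure with count = 36.
Step 2: Each c() call increments count via nonlocal. After 5 calls: 36 + 5 = 41.
Step 3: result = 41

The answer is 41.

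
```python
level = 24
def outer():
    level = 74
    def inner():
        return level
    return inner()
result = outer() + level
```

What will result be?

Step 1: Global level = 24. outer() shadows with level = 74.
Step 2: inner() returns enclosing level = 74. outer() = 74.
Step 3: result = 74 + global level (24) = 98

The answer is 98.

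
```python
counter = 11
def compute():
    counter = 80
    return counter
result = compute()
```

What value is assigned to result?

Step 1: Global counter = 11.
Step 2: compute() creates local counter = 80, shadowing the global.
Step 3: Returns local counter = 80. result = 80

The answer is 80.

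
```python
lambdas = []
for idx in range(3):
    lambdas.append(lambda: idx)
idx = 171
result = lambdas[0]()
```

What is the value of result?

Step 1: Lambdas capture the variable idx by reference, not by value.
Step 2: After the loop, idx is reassigned to 171.
Step 3: lambdas[0]() looks up the current idx = 171. result = 171

The answer is 171.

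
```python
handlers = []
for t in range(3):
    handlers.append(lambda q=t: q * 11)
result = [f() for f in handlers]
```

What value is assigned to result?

Step 1: Default arg q=t captures t at each iteration.
Step 2: handlers[k] has q defaulting to k, returns k * 11.
Step 3: result = [0, 11, 22]

The answer is [0, 11, 22].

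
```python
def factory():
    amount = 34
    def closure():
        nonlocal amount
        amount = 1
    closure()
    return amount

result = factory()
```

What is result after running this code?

Step 1: factory() sets amount = 34.
Step 2: closure() uses nonlocal to reassign amount = 1.
Step 3: result = 1

The answer is 1.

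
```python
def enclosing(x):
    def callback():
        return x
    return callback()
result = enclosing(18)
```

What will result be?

Step 1: enclosing(18) binds parameter x = 18.
Step 2: callback() looks up x in enclosing scope and finds the parameter x = 18.
Step 3: result = 18

The answer is 18.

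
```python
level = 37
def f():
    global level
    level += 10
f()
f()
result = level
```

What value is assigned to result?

Step 1: level = 37.
Step 2: First f(): level = 37 + 10 = 47.
Step 3: Second f(): level = 47 + 10 = 57. result = 57

The answer is 57.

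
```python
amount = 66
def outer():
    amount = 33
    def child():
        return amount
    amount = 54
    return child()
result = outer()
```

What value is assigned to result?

Step 1: outer() sets amount = 33, then later amount = 54.
Step 2: child() is called after amount is reassigned to 54. Closures capture variables by reference, not by value.
Step 3: result = 54

The answer is 54.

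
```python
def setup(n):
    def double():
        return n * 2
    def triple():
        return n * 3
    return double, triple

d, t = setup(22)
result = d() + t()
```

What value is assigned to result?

Step 1: Both closures capture the same n = 22.
Step 2: d() = 22 * 2 = 44, t() = 22 * 3 = 66.
Step 3: result = 44 + 66 = 110

The answer is 110.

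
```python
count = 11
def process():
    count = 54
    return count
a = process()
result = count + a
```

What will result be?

Step 1: Global count = 11. process() returns local count = 54.
Step 2: a = 54. Global count still = 11.
Step 3: result = 11 + 54 = 65

The answer is 65.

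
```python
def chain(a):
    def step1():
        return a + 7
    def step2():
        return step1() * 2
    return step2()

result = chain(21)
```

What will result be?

Step 1: chain(21) captures a = 21.
Step 2: step2() calls step1() which returns 21 + 7 = 28.
Step 3: step2() returns 28 * 2 = 56

The answer is 56.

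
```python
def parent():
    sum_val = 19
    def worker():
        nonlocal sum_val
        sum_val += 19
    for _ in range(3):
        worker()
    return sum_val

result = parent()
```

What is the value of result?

Step 1: sum_val = 19.
Step 2: worker() is called 3 times in a loop, each adding 19 via nonlocal.
Step 3: sum_val = 19 + 19 * 3 = 76

The answer is 76.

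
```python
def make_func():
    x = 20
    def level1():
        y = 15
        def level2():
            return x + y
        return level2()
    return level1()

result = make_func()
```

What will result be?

Step 1: x = 20 in make_func. y = 15 in level1.
Step 2: level2() reads x = 20 and y = 15 from enclosing scopes.
Step 3: result = 20 + 15 = 35

The answer is 35.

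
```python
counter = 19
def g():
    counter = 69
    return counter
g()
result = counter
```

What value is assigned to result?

Step 1: Global counter = 19.
Step 2: g() creates local counter = 69 (shadow, not modification).
Step 3: After g() returns, global counter is unchanged. result = 19

The answer is 19.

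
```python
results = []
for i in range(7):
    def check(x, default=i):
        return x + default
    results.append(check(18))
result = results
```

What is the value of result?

Step 1: Default argument default=i is evaluated at function definition time.
Step 2: Each iteration creates check with default = current i value.
Step 3: check(18) returns 18 + default. results = [18, 19, 20, 21, 22, 23, 24]

The answer is [18, 19, 20, 21, 22, 23, 24].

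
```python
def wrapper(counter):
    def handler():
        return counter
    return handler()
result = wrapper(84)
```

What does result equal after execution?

Step 1: wrapper(84) binds parameter counter = 84.
Step 2: handler() looks up counter in enclosing scope and finds the parameter counter = 84.
Step 3: result = 84

The answer is 84.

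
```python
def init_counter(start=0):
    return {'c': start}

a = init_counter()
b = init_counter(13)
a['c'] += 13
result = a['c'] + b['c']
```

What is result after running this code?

Step 1: init_counter() returns a new dict each call (immutable default 0).
Step 2: a = {'c': 0}, b = {'c': 13}.
Step 3: a['c'] += 13 = 13. result = 13 + 13 = 26

The answer is 26.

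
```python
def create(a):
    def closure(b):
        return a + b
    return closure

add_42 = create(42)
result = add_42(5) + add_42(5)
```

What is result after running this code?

Step 1: add_42 captures a = 42.
Step 2: add_42(5) = 42 + 5 = 47, called twice.
Step 3: result = 47 + 47 = 94

The answer is 94.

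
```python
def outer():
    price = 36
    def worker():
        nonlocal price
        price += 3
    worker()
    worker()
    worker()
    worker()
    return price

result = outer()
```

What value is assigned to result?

Step 1: price starts at 36.
Step 2: worker() is called 4 times, each adding 3.
Step 3: price = 36 + 3 * 4 = 48

The answer is 48.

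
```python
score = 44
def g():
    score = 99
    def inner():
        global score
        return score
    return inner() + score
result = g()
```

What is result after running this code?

Step 1: Global score = 44. g() shadows with local score = 99.
Step 2: inner() uses global keyword, so inner() returns global score = 44.
Step 3: g() returns 44 + 99 = 143

The answer is 143.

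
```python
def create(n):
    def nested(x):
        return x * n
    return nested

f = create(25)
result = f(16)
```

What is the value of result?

Step 1: create(25) creates a closure capturing n = 25.
Step 2: f(16) computes 16 * 25 = 400.
Step 3: result = 400

The answer is 400.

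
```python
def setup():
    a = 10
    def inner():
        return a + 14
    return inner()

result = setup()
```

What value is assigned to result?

Step 1: setup() defines a = 10.
Step 2: inner() reads a = 10 from enclosing scope, returns 10 + 14 = 24.
Step 3: result = 24

The answer is 24.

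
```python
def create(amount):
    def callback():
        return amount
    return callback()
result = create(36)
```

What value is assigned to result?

Step 1: create(36) binds parameter amount = 36.
Step 2: callback() looks up amount in enclosing scope and finds the parameter amount = 36.
Step 3: result = 36

The answer is 36.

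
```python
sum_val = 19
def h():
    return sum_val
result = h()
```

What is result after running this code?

Step 1: sum_val = 19 is defined in the global scope.
Step 2: h() looks up sum_val. No local sum_val exists, so Python checks the global scope via LEGB rule and finds sum_val = 19.
Step 3: result = 19

The answer is 19.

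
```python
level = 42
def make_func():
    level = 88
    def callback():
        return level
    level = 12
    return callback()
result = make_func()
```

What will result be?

Step 1: make_func() sets level = 88, then later level = 12.
Step 2: callback() is called after level is reassigned to 12. Closures capture variables by reference, not by value.
Step 3: result = 12

The answer is 12.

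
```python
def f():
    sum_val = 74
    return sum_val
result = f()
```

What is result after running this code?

Step 1: f() defines sum_val = 74 in its local scope.
Step 2: return sum_val finds the local variable sum_val = 74.
Step 3: result = 74

The answer is 74.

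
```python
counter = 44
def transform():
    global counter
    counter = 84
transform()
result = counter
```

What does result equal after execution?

Step 1: counter = 44 globally.
Step 2: transform() declares global counter and sets it to 84.
Step 3: After transform(), global counter = 84. result = 84

The answer is 84.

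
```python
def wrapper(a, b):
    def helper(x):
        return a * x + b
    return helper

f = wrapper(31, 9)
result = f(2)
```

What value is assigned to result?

Step 1: wrapper(31, 9) captures a = 31, b = 9.
Step 2: f(2) computes 31 * 2 + 9 = 71.
Step 3: result = 71

The answer is 71.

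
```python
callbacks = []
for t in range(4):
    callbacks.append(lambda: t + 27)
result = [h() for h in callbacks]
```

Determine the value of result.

Step 1: All lambdas capture t by reference. After the loop, t = 3.
Step 2: Each call returns 3 + 27 = 30.
Step 3: result = [30, 30, 30, 30]

The answer is [30, 30, 30, 30].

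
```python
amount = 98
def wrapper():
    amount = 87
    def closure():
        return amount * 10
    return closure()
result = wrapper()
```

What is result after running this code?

Step 1: wrapper() shadows global amount with amount = 87.
Step 2: closure() finds amount = 87 in enclosing scope, computes 87 * 10 = 870.
Step 3: result = 870

The answer is 870.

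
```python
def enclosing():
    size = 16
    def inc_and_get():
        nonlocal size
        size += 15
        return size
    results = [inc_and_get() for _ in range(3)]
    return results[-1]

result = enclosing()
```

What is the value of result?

Step 1: size = 16.
Step 2: Three calls to inc_and_get(), each adding 15.
Step 3: Last value = 16 + 15 * 3 = 61

The answer is 61.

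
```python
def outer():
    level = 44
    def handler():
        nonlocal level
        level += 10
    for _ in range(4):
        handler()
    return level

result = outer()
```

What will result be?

Step 1: level = 44.
Step 2: handler() is called 4 times in a loop, each adding 10 via nonlocal.
Step 3: level = 44 + 10 * 4 = 84

The answer is 84.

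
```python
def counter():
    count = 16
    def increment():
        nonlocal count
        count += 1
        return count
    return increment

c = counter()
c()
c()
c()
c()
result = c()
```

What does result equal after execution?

Step 1: counter() creates closure with count = 16.
Step 2: Each c() call increments count via nonlocal. After 5 calls: 16 + 5 = 21.
Step 3: result = 21

The answer is 21.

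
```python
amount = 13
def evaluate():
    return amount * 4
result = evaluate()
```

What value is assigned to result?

Step 1: amount = 13 is defined globally.
Step 2: evaluate() looks up amount from global scope = 13, then computes 13 * 4 = 52.
Step 3: result = 52

The answer is 52.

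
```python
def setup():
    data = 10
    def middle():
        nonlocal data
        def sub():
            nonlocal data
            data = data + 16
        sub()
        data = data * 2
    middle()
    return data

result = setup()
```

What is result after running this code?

Step 1: data = 10.
Step 2: sub() adds 16: data = 10 + 16 = 26.
Step 3: middle() doubles: data = 26 * 2 = 52.
Step 4: result = 52

The answer is 52.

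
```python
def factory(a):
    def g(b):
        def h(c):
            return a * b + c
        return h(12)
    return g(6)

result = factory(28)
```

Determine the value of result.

Step 1: a = 28, b = 6, c = 12.
Step 2: h() computes a * b + c = 28 * 6 + 12 = 180.
Step 3: result = 180

The answer is 180.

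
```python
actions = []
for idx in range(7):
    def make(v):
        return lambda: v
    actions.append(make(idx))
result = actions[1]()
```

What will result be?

Step 1: make(idx) creates a new scope capturing v = idx at call time.
Step 2: actions[1] = make(1), so its lambda captures v = 1.
Step 3: result = 1 (closure factory fixes late binding)

The answer is 1.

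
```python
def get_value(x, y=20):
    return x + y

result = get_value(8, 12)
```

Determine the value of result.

Step 1: get_value(8, 12) overrides default y with 12.
Step 2: Returns 8 + 12 = 20.
Step 3: result = 20

The answer is 20.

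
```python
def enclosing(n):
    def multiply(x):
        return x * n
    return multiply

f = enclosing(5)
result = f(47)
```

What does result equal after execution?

Step 1: enclosing(5) returns multiply closure with n = 5.
Step 2: f(47) computes 47 * 5 = 235.
Step 3: result = 235

The answer is 235.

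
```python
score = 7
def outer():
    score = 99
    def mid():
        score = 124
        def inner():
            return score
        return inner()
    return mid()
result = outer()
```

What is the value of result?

Step 1: Three levels of shadowing: global 7, outer 99, mid 124.
Step 2: inner() finds score = 124 in enclosing mid() scope.
Step 3: result = 124

The answer is 124.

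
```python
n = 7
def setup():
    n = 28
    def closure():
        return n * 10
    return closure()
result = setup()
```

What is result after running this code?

Step 1: setup() shadows global n with n = 28.
Step 2: closure() finds n = 28 in enclosing scope, computes 28 * 10 = 280.
Step 3: result = 280

The answer is 280.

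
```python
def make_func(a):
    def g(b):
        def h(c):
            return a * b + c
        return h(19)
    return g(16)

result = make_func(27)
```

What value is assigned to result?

Step 1: a = 27, b = 16, c = 19.
Step 2: h() computes a * b + c = 27 * 16 + 19 = 451.
Step 3: result = 451

The answer is 451.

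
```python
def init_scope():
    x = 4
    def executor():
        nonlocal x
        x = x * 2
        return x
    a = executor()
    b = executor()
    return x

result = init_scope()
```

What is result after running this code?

Step 1: x starts at 4.
Step 2: First executor(): x = 4 * 2 = 8.
Step 3: Second executor(): x = 8 * 2 = 16.
Step 4: result = 16

The answer is 16.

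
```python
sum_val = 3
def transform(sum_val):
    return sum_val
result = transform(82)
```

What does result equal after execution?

Step 1: Global sum_val = 3.
Step 2: transform(82) takes parameter sum_val = 82, which shadows the global.
Step 3: result = 82

The answer is 82.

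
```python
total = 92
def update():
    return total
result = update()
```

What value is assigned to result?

Step 1: total = 92 is defined in the global scope.
Step 2: update() looks up total. No local total exists, so Python checks the global scope via LEGB rule and finds total = 92.
Step 3: result = 92

The answer is 92.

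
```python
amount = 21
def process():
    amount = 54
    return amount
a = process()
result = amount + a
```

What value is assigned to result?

Step 1: Global amount = 21. process() returns local amount = 54.
Step 2: a = 54. Global amount still = 21.
Step 3: result = 21 + 54 = 75

The answer is 75.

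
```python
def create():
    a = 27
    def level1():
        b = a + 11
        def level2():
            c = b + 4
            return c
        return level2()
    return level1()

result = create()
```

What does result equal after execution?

Step 1: a = 27. b = a + 11 = 38.
Step 2: c = b + 4 = 38 + 4 = 42.
Step 3: result = 42

The answer is 42.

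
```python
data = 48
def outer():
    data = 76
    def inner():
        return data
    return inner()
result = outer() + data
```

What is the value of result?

Step 1: Global data = 48. outer() shadows with data = 76.
Step 2: inner() returns enclosing data = 76. outer() = 76.
Step 3: result = 76 + global data (48) = 124

The answer is 124.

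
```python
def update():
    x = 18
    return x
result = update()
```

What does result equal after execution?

Step 1: update() defines x = 18 in its local scope.
Step 2: return x finds the local variable x = 18.
Step 3: result = 18

The answer is 18.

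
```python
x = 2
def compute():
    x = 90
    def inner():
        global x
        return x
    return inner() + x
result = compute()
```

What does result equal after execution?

Step 1: Global x = 2. compute() shadows with local x = 90.
Step 2: inner() uses global keyword, so inner() returns global x = 2.
Step 3: compute() returns 2 + 90 = 92

The answer is 92.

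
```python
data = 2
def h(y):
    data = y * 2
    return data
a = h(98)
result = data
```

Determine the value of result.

Step 1: Global data = 2.
Step 2: h(98) creates local data = 98 * 2 = 196.
Step 3: Global data unchanged because no global keyword. result = 2

The answer is 2.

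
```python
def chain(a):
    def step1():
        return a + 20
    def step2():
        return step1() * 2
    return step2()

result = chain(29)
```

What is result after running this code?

Step 1: chain(29) captures a = 29.
Step 2: step2() calls step1() which returns 29 + 20 = 49.
Step 3: step2() returns 49 * 2 = 98

The answer is 98.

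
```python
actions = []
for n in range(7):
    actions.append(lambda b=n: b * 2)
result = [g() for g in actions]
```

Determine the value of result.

Step 1: Default arg b=n captures n at each iteration.
Step 2: actions[k] has b defaulting to k, returns k * 2.
Step 3: result = [0, 2, 4, 6, 8, 10, 12]

The answer is [0, 2, 4, 6, 8, 10, 12].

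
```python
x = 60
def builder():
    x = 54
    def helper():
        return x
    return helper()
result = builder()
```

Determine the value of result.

Step 1: x = 60 globally, but builder() defines x = 54 locally.
Step 2: helper() looks up x. Not in local scope, so checks enclosing scope (builder) and finds x = 54.
Step 3: result = 54

The answer is 54.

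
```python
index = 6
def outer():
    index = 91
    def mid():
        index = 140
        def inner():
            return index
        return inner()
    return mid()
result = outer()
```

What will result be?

Step 1: Three levels of shadowing: global 6, outer 91, mid 140.
Step 2: inner() finds index = 140 in enclosing mid() scope.
Step 3: result = 140

The answer is 140.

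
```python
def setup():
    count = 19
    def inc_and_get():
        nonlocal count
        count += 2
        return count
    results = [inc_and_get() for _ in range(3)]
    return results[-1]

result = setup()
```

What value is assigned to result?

Step 1: count = 19.
Step 2: Three calls to inc_and_get(), each adding 2.
Step 3: Last value = 19 + 2 * 3 = 25

The answer is 25.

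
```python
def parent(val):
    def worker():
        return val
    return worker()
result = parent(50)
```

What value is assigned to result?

Step 1: parent(50) binds parameter val = 50.
Step 2: worker() looks up val in enclosing scope and finds the parameter val = 50.
Step 3: result = 50

The answer is 50.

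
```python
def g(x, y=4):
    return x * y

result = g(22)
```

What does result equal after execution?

Step 1: g(22) uses default y = 4.
Step 2: Returns 22 * 4 = 88.
Step 3: result = 88

The answer is 88.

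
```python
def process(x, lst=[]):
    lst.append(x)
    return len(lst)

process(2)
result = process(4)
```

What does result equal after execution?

Step 1: Mutable default list persists between calls.
Step 2: First call: lst = [2], len = 1. Second call: lst = [2, 4], len = 2.
Step 3: result = 2

The answer is 2.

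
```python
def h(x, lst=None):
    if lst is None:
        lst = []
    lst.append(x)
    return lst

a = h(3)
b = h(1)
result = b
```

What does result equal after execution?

Step 1: None default with guard creates a NEW list each call.
Step 2: a = [3] (fresh list). b = [1] (another fresh list).
Step 3: result = [1] (this is the fix for mutable default)

The answer is [1].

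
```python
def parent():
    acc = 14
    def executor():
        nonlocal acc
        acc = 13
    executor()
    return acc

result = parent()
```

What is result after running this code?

Step 1: parent() sets acc = 14.
Step 2: executor() uses nonlocal to reassign acc = 13.
Step 3: result = 13

The answer is 13.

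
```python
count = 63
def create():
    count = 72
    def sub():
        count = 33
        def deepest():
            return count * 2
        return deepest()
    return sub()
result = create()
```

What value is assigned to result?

Step 1: deepest() looks up count through LEGB: not local, finds count = 33 in enclosing sub().
Step 2: Returns 33 * 2 = 66.
Step 3: result = 66

The answer is 66.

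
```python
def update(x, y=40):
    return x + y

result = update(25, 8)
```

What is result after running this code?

Step 1: update(25, 8) overrides default y with 8.
Step 2: Returns 25 + 8 = 33.
Step 3: result = 33

The answer is 33.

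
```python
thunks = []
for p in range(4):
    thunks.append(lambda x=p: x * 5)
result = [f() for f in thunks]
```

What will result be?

Step 1: Default arg x=p captures p at each iteration.
Step 2: thunks[k] has x defaulting to k, returns k * 5.
Step 3: result = [0, 5, 10, 15]

The answer is [0, 5, 10, 15].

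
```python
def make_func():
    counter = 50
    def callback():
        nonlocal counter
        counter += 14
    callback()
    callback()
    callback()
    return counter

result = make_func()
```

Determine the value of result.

Step 1: counter starts at 50.
Step 2: callback() is called 3 times, each adding 14.
Step 3: counter = 50 + 14 * 3 = 92

The answer is 92.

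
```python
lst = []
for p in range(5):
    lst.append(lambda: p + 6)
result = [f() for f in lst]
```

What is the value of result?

Step 1: All lambdas capture p by reference. After the loop, p = 4.
Step 2: Each call returns 4 + 6 = 10.
Step 3: result = [10, 10, 10, 10, 10]

The answer is [10, 10, 10, 10, 10].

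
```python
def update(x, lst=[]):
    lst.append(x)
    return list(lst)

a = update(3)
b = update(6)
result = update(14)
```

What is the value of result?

Step 1: Default list is shared. list() creates copies for return values.
Step 2: Internal list grows: [3] -> [3, 6] -> [3, 6, 14].
Step 3: result = [3, 6, 14]

The answer is [3, 6, 14].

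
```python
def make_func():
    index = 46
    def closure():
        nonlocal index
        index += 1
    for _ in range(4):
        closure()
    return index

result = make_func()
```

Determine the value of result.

Step 1: index = 46.
Step 2: closure() is called 4 times in a loop, each adding 1 via nonlocal.
Step 3: index = 46 + 1 * 4 = 50

The answer is 50.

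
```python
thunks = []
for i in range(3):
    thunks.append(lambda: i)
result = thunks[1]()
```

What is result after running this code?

Step 1: The loop creates 3 lambdas, all referencing the same variable i.
Step 2: After the loop, i = 2 (final value).
Step 3: thunks[1]() looks up i at call time and finds 2. This is the late binding gotcha. result = 2

The answer is 2.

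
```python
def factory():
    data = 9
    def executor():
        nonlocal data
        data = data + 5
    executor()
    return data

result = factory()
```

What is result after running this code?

Step 1: factory() sets data = 9.
Step 2: executor() uses nonlocal to modify data in factory's scope: data = 9 + 5 = 14.
Step 3: factory() returns the modified data = 14

The answer is 14.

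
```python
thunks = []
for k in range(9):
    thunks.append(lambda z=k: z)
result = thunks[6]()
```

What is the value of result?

Step 1: Default argument z=k captures k's value at each iteration.
Step 2: thunks[6] captured z = 6 when k was 6.
Step 3: result = 6

The answer is 6.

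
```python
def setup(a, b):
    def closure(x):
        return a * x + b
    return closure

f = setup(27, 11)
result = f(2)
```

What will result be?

Step 1: setup(27, 11) captures a = 27, b = 11.
Step 2: f(2) computes 27 * 2 + 11 = 65.
Step 3: result = 65

The answer is 65.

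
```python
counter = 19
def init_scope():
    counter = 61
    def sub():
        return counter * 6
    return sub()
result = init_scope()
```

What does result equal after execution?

Step 1: init_scope() shadows global counter with counter = 61.
Step 2: sub() finds counter = 61 in enclosing scope, computes 61 * 6 = 366.
Step 3: result = 366

The answer is 366.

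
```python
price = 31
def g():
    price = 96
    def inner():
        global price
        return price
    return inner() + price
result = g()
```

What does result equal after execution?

Step 1: Global price = 31. g() shadows with local price = 96.
Step 2: inner() uses global keyword, so inner() returns global price = 31.
Step 3: g() returns 31 + 96 = 127

The answer is 127.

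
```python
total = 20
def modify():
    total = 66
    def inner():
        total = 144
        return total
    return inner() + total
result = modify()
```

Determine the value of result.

Step 1: modify() has local total = 66. inner() has local total = 144.
Step 2: inner() returns its local total = 144.
Step 3: modify() returns 144 + its own total (66) = 210

The answer is 210.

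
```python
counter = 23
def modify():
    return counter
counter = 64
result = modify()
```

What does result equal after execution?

Step 1: counter is first set to 23, then reassigned to 64.
Step 2: modify() is called after the reassignment, so it looks up the current global counter = 64.
Step 3: result = 64

The answer is 64.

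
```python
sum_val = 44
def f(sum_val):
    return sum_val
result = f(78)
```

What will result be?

Step 1: Global sum_val = 44.
Step 2: f(78) takes parameter sum_val = 78, which shadows the global.
Step 3: result = 78

The answer is 78.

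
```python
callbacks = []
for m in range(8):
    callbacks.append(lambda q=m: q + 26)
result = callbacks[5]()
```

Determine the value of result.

Step 1: Default argument q=m captures m's value at definition time.
Step 2: callbacks[5] was defined when m = 5, so q defaults to 5.
Step 3: result = 5 + 26 = 31 (default arg fixes the late binding issue)

The answer is 31.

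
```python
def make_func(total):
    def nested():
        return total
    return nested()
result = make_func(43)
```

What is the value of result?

Step 1: make_func(43) binds parameter total = 43.
Step 2: nested() looks up total in enclosing scope and finds the parameter total = 43.
Step 3: result = 43

The answer is 43.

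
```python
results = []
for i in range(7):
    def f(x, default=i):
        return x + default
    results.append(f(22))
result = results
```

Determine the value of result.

Step 1: Default argument default=i is evaluated at function definition time.
Step 2: Each iteration creates f with default = current i value.
Step 3: f(22) returns 22 + default. results = [22, 23, 24, 25, 26, 27, 28]

The answer is [22, 23, 24, 25, 26, 27, 28].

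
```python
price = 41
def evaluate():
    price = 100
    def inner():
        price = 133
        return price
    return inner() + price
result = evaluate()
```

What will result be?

Step 1: evaluate() has local price = 100. inner() has local price = 133.
Step 2: inner() returns its local price = 133.
Step 3: evaluate() returns 133 + its own price (100) = 233

The answer is 233.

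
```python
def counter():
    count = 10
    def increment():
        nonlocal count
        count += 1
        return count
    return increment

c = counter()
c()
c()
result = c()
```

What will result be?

Step 1: counter() creates closure with count = 10.
Step 2: Each c() call increments count via nonlocal. After 3 calls: 10 + 3 = 13.
Step 3: result = 13

The answer is 13.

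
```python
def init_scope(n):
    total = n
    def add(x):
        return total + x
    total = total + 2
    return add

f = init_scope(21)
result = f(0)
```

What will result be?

Step 1: init_scope(21) sets total = 21, then total = 21 + 2 = 23.
Step 2: Closures capture by reference, so add sees total = 23.
Step 3: f(0) returns 23 + 0 = 23

The answer is 23.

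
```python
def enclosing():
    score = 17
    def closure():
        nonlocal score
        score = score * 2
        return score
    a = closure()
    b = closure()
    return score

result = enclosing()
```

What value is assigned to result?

Step 1: score starts at 17.
Step 2: First closure(): score = 17 * 2 = 34.
Step 3: Second closure(): score = 34 * 2 = 68.
Step 4: result = 68

The answer is 68.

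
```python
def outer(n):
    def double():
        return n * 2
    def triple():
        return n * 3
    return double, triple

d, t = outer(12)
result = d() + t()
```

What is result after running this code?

Step 1: Both closures capture the same n = 12.
Step 2: d() = 12 * 2 = 24, t() = 12 * 3 = 36.
Step 3: result = 24 + 36 = 60

The answer is 60.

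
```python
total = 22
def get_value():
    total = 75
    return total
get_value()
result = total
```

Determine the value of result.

Step 1: Global total = 22.
Step 2: get_value() creates local total = 75 (shadow, not modification).
Step 3: After get_value() returns, global total is unchanged. result = 22

The answer is 22.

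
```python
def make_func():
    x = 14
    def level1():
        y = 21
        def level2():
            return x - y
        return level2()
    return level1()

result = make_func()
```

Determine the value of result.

Step 1: x = 14 in make_func. y = 21 in level1.
Step 2: level2() reads x = 14 and y = 21 from enclosing scopes.
Step 3: result = 14 - 21 = -7

The answer is -7.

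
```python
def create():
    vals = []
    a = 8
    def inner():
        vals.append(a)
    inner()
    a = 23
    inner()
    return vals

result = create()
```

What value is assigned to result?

Step 1: a = 8. inner() appends current a to vals.
Step 2: First inner(): appends 8. Then a = 23.
Step 3: Second inner(): appends 23 (closure sees updated a). result = [8, 23]

The answer is [8, 23].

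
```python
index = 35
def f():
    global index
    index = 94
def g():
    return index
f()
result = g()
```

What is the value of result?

Step 1: index = 35.
Step 2: f() sets global index = 94.
Step 3: g() reads global index = 94. result = 94

The answer is 94.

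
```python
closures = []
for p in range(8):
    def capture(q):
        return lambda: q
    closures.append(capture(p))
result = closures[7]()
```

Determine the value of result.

Step 1: capture(p) creates a new scope capturing q = p at call time.
Step 2: closures[7] = capture(7), so its lambda captures q = 7.
Step 3: result = 7 (closure factory fixes late binding)

The answer is 7.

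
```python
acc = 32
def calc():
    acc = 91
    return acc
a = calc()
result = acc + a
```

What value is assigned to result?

Step 1: Global acc = 32. calc() returns local acc = 91.
Step 2: a = 91. Global acc still = 32.
Step 3: result = 32 + 91 = 123

The answer is 123.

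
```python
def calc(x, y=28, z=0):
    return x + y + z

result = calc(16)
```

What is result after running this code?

Step 1: calc(16) uses defaults y = 28, z = 0.
Step 2: Returns 16 + 28 + 0 = 44.
Step 3: result = 44

The answer is 44.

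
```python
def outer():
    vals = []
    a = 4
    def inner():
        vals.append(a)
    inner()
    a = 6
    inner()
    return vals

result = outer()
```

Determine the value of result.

Step 1: a = 4. inner() appends current a to vals.
Step 2: First inner(): appends 4. Then a = 6.
Step 3: Second inner(): appends 6 (closure sees updated a). result = [4, 6]

The answer is [4, 6].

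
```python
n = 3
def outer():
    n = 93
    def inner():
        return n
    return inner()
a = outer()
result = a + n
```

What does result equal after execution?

Step 1: outer() has local n = 93. inner() reads from enclosing.
Step 2: outer() returns 93. Global n = 3 unchanged.
Step 3: result = 93 + 3 = 96

The answer is 96.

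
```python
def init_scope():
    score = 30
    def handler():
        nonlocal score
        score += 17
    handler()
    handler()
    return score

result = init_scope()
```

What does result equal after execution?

Step 1: score starts at 30.
Step 2: handler() is called 2 times, each adding 17.
Step 3: score = 30 + 17 * 2 = 64

The answer is 64.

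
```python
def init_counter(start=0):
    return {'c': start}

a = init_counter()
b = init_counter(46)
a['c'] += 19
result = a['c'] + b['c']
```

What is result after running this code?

Step 1: init_counter() returns a new dict each call (immutable default 0).
Step 2: a = {'c': 0}, b = {'c': 46}.
Step 3: a['c'] += 19 = 19. result = 19 + 46 = 65

The answer is 65.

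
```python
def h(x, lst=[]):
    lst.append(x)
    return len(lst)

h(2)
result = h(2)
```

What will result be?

Step 1: Mutable default list persists between calls.
Step 2: First call: lst = [2], len = 1. Second call: lst = [2, 2], len = 2.
Step 3: result = 2

The answer is 2.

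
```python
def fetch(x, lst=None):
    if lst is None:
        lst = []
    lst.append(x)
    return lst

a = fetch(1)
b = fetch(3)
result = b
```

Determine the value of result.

Step 1: None default with guard creates a NEW list each call.
Step 2: a = [1] (fresh list). b = [3] (another fresh list).
Step 3: result = [3] (this is the fix for mutable default)

The answer is [3].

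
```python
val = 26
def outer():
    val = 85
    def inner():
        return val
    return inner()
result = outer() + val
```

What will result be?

Step 1: Global val = 26. outer() shadows with val = 85.
Step 2: inner() returns enclosing val = 85. outer() = 85.
Step 3: result = 85 + global val (26) = 111

The answer is 111.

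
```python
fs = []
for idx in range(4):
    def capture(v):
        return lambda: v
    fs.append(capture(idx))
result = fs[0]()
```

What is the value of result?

Step 1: capture(idx) creates a new scope capturing v = idx at call time.
Step 2: fs[0] = capture(0), so its lambda captures v = 0.
Step 3: result = 0 (closure factory fixes late binding)

The answer is 0.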